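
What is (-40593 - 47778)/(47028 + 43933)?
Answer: -88371/90961 ≈ -0.97153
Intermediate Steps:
(-40593 - 47778)/(47028 + 43933) = -88371/90961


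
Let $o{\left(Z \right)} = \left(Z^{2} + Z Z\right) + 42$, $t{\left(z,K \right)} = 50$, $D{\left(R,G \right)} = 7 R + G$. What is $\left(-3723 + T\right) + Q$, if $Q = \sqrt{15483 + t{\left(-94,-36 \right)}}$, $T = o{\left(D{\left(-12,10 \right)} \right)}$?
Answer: $7271 + 7 \sqrt{317} \approx 7395.6$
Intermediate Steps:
$D{\left(R,G \right)} = G + 7 R$
$o{\left(Z \right)} = 42 + 2 Z^{2}$ ($o{\left(Z \right)} = \left(Z^{2} + Z^{2}\right) + 42 = 2 Z^{2} + 42 = 42 + 2 Z^{2}$)
$T = 10994$ ($T = 42 + 2 \left(10 + 7 \left(-12\right)\right)^{2} = 42 + 2 \left(10 - 84\right)^{2} = 42 + 2 \left(-74\right)^{2} = 42 + 2 \cdot 5476 = 42 + 10952 = 10994$)
$Q = 7 \sqrt{317}$ ($Q = \sqrt{15483 + 50} = \sqrt{15533} = 7 \sqrt{317} \approx 124.63$)
$\left(-3723 + T\right) + Q = \left(-3723 + 10994\right) + 7 \sqrt{317} = 7271 + 7 \sqrt{317}$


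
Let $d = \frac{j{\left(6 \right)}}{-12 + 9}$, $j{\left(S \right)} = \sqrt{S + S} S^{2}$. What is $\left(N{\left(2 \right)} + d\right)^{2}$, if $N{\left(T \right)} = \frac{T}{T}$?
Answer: $1729 - 48 \sqrt{3} \approx 1645.9$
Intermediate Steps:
$j{\left(S \right)} = \sqrt{2} S^{\frac{5}{2}}$ ($j{\left(S \right)} = \sqrt{2 S} S^{2} = \sqrt{2} \sqrt{S} S^{2} = \sqrt{2} S^{\frac{5}{2}}$)
$N{\left(T \right)} = 1$
$d = - 24 \sqrt{3}$ ($d = \frac{\sqrt{2} \cdot 6^{\frac{5}{2}}}{-12 + 9} = \frac{\sqrt{2} \cdot 36 \sqrt{6}}{-3} = 72 \sqrt{3} \left(- \frac{1}{3}\right) = - 24 \sqrt{3} \approx -41.569$)
$\left(N{\left(2 \right)} + d\right)^{2} = \left(1 - 24 \sqrt{3}\right)^{2}$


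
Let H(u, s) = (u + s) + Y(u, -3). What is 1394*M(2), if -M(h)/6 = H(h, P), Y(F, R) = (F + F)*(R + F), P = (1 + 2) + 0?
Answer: -8364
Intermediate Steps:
P = 3 (P = 3 + 0 = 3)
Y(F, R) = 2*F*(F + R) (Y(F, R) = (2*F)*(F + R) = 2*F*(F + R))
H(u, s) = s + u + 2*u*(-3 + u) (H(u, s) = (u + s) + 2*u*(u - 3) = (s + u) + 2*u*(-3 + u) = s + u + 2*u*(-3 + u))
M(h) = -18 - 6*h - 12*h*(-3 + h) (M(h) = -6*(3 + h + 2*h*(-3 + h)) = -18 - 6*h - 12*h*(-3 + h))
1394*M(2) = 1394*(-18 - 12*2² + 30*2) = 1394*(-18 - 12*4 + 60) = 1394*(-18 - 48 + 60) = 1394*(-6) = -8364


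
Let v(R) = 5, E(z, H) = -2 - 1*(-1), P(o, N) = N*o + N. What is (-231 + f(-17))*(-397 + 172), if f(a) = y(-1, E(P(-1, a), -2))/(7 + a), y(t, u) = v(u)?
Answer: 104175/2 ≈ 52088.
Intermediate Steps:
P(o, N) = N + N*o
E(z, H) = -1 (E(z, H) = -2 + 1 = -1)
y(t, u) = 5
f(a) = 5/(7 + a)
(-231 + f(-17))*(-397 + 172) = (-231 + 5/(7 - 17))*(-397 + 172) = (-231 + 5/(-10))*(-225) = (-231 + 5*(-⅒))*(-225) = (-231 - ½)*(-225) = -463/2*(-225) = 104175/2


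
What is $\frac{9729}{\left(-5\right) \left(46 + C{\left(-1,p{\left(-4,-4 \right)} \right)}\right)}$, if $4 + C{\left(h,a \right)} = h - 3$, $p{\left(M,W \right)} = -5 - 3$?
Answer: $- \frac{9729}{190} \approx -51.205$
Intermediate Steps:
$p{\left(M,W \right)} = -8$ ($p{\left(M,W \right)} = -5 - 3 = -8$)
$C{\left(h,a \right)} = -7 + h$ ($C{\left(h,a \right)} = -4 + \left(h - 3\right) = -4 + \left(-3 + h\right) = -7 + h$)
$\frac{9729}{\left(-5\right) \left(46 + C{\left(-1,p{\left(-4,-4 \right)} \right)}\right)} = \frac{9729}{\left(-5\right) \left(46 - 8\right)} = \frac{9729}{\left(-5\right) 38} = \frac{9729}{-190} = 9729 \left(- \frac{1}{190}\right) = - \frac{9729}{190}$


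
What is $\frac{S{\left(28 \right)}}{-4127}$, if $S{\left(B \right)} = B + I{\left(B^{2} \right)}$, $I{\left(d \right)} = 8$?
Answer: $- \frac{36}{4127} \approx -0.0087231$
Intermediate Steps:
$S{\left(B \right)} = 8 + B$ ($S{\left(B \right)} = B + 8 = 8 + B$)
$\frac{S{\left(28 \right)}}{-4127} = \frac{8 + 28}{-4127} = 36 \left(- \frac{1}{4127}\right) = - \frac{36}{4127}$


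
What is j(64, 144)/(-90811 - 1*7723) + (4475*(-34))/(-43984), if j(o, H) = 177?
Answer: 3746040733/1083479864 ≈ 3.4574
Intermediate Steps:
j(64, 144)/(-90811 - 1*7723) + (4475*(-34))/(-43984) = 177/(-90811 - 1*7723) + (4475*(-34))/(-43984) = 177/(-90811 - 7723) - 152150*(-1/43984) = 177/(-98534) + 76075/21992 = 177*(-1/98534) + 76075/21992 = -177/98534 + 76075/21992 = 3746040733/1083479864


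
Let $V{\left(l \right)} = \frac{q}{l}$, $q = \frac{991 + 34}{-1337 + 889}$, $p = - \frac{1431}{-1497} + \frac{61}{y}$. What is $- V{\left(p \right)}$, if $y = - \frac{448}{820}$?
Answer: $- \frac{511475}{24746284} \approx -0.020669$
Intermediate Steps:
$y = - \frac{112}{205}$ ($y = \left(-448\right) \frac{1}{820} = - \frac{112}{205} \approx -0.54634$)
$p = - \frac{6186571}{55888}$ ($p = - \frac{1431}{-1497} + \frac{61}{- \frac{112}{205}} = \left(-1431\right) \left(- \frac{1}{1497}\right) + 61 \left(- \frac{205}{112}\right) = \frac{477}{499} - \frac{12505}{112} = - \frac{6186571}{55888} \approx -110.7$)
$q = - \frac{1025}{448}$ ($q = \frac{1025}{-448} = 1025 \left(- \frac{1}{448}\right) = - \frac{1025}{448} \approx -2.2879$)
$V{\left(l \right)} = - \frac{1025}{448 l}$
$- V{\left(p \right)} = - \frac{-1025}{448 \left(- \frac{6186571}{55888}\right)} = - \frac{\left(-1025\right) \left(-55888\right)}{448 \cdot 6186571} = \left(-1\right) \frac{511475}{24746284} = - \frac{511475}{24746284}$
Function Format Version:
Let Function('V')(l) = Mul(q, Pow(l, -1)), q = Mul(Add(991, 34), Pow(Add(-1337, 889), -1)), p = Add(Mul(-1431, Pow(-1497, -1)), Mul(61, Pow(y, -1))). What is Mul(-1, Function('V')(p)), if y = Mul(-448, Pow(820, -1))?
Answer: Rational(-511475, 24746284) ≈ -0.020669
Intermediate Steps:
y = Rational(-112, 205) (y = Mul(-448, Rational(1, 820)) = Rational(-112, 205) ≈ -0.54634)
p = Rational(-6186571, 55888) (p = Add(Mul(-1431, Pow(-1497, -1)), Mul(61, Pow(Rational(-112, 205), -1))) = Add(Mul(-1431, Rational(-1, 1497)), Mul(61, Rational(-205, 112))) = Add(Rational(477, 499), Rational(-12505, 112)) = Rational(-6186571, 55888) ≈ -110.70)
q = Rational(-1025, 448) (q = Mul(1025, Pow(-448, -1)) = Mul(1025, Rational(-1, 448)) = Rational(-1025, 448) ≈ -2.2879)
Function('V')(l) = Mul(Rational(-1025, 448), Pow(l, -1))
Mul(-1, Function('V')(p)) = Mul(-1, Mul(Rational(-1025, 448), Pow(Rational(-6186571, 55888), -1))) = Mul(-1, Mul(Rational(-1025, 448), Rational(-55888, 6186571))) = Mul(-1, Rational(511475, 24746284)) = Rational(-511475, 24746284)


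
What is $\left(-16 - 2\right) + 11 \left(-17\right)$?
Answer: $-205$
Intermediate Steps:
$\left(-16 - 2\right) + 11 \left(-17\right) = \left(-16 - 2\right) - 187 = -18 - 187 = -205$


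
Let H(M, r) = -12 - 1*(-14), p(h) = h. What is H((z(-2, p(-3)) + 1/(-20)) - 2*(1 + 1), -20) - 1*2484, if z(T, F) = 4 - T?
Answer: -2482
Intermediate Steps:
H(M, r) = 2 (H(M, r) = -12 + 14 = 2)
H((z(-2, p(-3)) + 1/(-20)) - 2*(1 + 1), -20) - 1*2484 = 2 - 1*2484 = 2 - 2484 = -2482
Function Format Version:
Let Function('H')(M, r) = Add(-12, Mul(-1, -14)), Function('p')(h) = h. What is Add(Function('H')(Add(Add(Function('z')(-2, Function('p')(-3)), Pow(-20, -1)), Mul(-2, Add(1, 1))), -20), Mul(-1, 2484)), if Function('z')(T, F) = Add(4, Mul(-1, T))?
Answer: -2482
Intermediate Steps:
Function('H')(M, r) = 2 (Function('H')(M, r) = Add(-12, 14) = 2)
Add(Function('H')(Add(Add(Function('z')(-2, Function('p')(-3)), Pow(-20, -1)), Mul(-2, Add(1, 1))), -20), Mul(-1, 2484)) = Add(2, Mul(-1, 2484)) = Add(2, -2484) = -2482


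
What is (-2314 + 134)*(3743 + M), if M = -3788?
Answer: 98100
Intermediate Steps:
(-2314 + 134)*(3743 + M) = (-2314 + 134)*(3743 - 3788) = -2180*(-45) = 98100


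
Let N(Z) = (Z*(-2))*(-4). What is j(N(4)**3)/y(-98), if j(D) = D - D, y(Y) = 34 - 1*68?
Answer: 0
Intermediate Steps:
N(Z) = 8*Z (N(Z) = -2*Z*(-4) = 8*Z)
y(Y) = -34 (y(Y) = 34 - 68 = -34)
j(D) = 0
j(N(4)**3)/y(-98) = 0/(-34) = 0*(-1/34) = 0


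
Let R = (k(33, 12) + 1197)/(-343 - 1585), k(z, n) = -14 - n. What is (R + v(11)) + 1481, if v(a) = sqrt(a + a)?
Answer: 2854197/1928 + sqrt(22) ≈ 1485.1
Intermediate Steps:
v(a) = sqrt(2)*sqrt(a) (v(a) = sqrt(2*a) = sqrt(2)*sqrt(a))
R = -1171/1928 (R = ((-14 - 1*12) + 1197)/(-343 - 1585) = ((-14 - 12) + 1197)/(-1928) = (-26 + 1197)*(-1/1928) = 1171*(-1/1928) = -1171/1928 ≈ -0.60736)
(R + v(11)) + 1481 = (-1171/1928 + sqrt(2)*sqrt(11)) + 1481 = (-1171/1928 + sqrt(22)) + 1481 = 2854197/1928 + sqrt(22)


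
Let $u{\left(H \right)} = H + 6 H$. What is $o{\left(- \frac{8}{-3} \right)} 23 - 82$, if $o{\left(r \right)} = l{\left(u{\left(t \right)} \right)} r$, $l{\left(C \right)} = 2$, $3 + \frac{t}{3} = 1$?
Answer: $\frac{122}{3} \approx 40.667$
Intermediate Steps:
$t = -6$ ($t = -9 + 3 \cdot 1 = -9 + 3 = -6$)
$u{\left(H \right)} = 7 H$
$o{\left(r \right)} = 2 r$
$o{\left(- \frac{8}{-3} \right)} 23 - 82 = 2 \left(- \frac{8}{-3}\right) 23 - 82 = 2 \left(\left(-8\right) \left(- \frac{1}{3}\right)\right) 23 - 82 = 2 \cdot \frac{8}{3} \cdot 23 - 82 = \frac{16}{3} \cdot 23 - 82 = \frac{368}{3} - 82 = \frac{122}{3}$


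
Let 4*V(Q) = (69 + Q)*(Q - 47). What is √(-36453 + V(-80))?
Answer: I*√144415/2 ≈ 190.01*I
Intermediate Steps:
V(Q) = (-47 + Q)*(69 + Q)/4 (V(Q) = ((69 + Q)*(Q - 47))/4 = ((69 + Q)*(-47 + Q))/4 = ((-47 + Q)*(69 + Q))/4 = (-47 + Q)*(69 + Q)/4)
√(-36453 + V(-80)) = √(-36453 + (-3243/4 + (¼)*(-80)² + (11/2)*(-80))) = √(-36453 + (-3243/4 + (¼)*6400 - 440)) = √(-36453 + (-3243/4 + 1600 - 440)) = √(-36453 + 1397/4) = √(-144415/4) = I*√144415/2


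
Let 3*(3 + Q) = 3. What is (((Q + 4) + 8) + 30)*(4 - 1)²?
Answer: 360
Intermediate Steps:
Q = -2 (Q = -3 + (⅓)*3 = -3 + 1 = -2)
(((Q + 4) + 8) + 30)*(4 - 1)² = (((-2 + 4) + 8) + 30)*(4 - 1)² = ((2 + 8) + 30)*3² = (10 + 30)*9 = 40*9 = 360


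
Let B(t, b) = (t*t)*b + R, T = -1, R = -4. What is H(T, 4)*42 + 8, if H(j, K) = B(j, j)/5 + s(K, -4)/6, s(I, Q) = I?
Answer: -6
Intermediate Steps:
B(t, b) = -4 + b*t² (B(t, b) = (t*t)*b - 4 = t²*b - 4 = b*t² - 4 = -4 + b*t²)
H(j, K) = -⅘ + j³/5 + K/6 (H(j, K) = (-4 + j*j²)/5 + K/6 = (-4 + j³)*(⅕) + K*(⅙) = (-⅘ + j³/5) + K/6 = -⅘ + j³/5 + K/6)
H(T, 4)*42 + 8 = (-⅘ + (⅕)*(-1)³ + (⅙)*4)*42 + 8 = (-⅘ + (⅕)*(-1) + ⅔)*42 + 8 = (-⅘ - ⅕ + ⅔)*42 + 8 = -⅓*42 + 8 = -14 + 8 = -6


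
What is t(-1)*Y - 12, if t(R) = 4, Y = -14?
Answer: -68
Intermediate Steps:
t(-1)*Y - 12 = 4*(-14) - 12 = -56 - 12 = -68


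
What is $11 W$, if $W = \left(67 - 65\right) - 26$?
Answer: $-264$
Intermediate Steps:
$W = -24$ ($W = 2 - 26 = -24$)
$11 W = 11 \left(-24\right) = -264$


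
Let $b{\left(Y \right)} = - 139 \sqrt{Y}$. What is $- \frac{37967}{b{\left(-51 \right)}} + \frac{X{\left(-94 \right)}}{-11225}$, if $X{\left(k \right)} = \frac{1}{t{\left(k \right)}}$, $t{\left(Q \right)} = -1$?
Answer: $\frac{1}{11225} - \frac{37967 i \sqrt{51}}{7089} \approx 8.9087 \cdot 10^{-5} - 38.248 i$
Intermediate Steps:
$X{\left(k \right)} = -1$ ($X{\left(k \right)} = \frac{1}{-1} = -1$)
$- \frac{37967}{b{\left(-51 \right)}} + \frac{X{\left(-94 \right)}}{-11225} = - \frac{37967}{\left(-139\right) \sqrt{-51}} - \frac{1}{-11225} = - \frac{37967}{\left(-139\right) i \sqrt{51}} - - \frac{1}{11225} = - \frac{37967}{\left(-139\right) i \sqrt{51}} + \frac{1}{11225} = - 37967 \frac{i \sqrt{51}}{7089} + \frac{1}{11225} = - \frac{37967 i \sqrt{51}}{7089} + \frac{1}{11225} = \frac{1}{11225} - \frac{37967 i \sqrt{51}}{7089}$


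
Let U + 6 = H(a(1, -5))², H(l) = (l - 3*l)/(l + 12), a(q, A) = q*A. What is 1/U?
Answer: -49/194 ≈ -0.25258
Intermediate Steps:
a(q, A) = A*q
H(l) = -2*l/(12 + l) (H(l) = (-2*l)/(12 + l) = -2*l/(12 + l))
U = -194/49 (U = -6 + (-2*(-5*1)/(12 - 5*1))² = -6 + (-2*(-5)/(12 - 5))² = -6 + (-2*(-5)/7)² = -6 + (-2*(-5)*⅐)² = -6 + (10/7)² = -6 + 100/49 = -194/49 ≈ -3.9592)
1/U = 1/(-194/49) = -49/194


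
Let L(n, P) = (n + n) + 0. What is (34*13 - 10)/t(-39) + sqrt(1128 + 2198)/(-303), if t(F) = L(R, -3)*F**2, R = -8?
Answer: -3/169 - sqrt(3326)/303 ≈ -0.20809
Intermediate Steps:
L(n, P) = 2*n (L(n, P) = 2*n + 0 = 2*n)
t(F) = -16*F**2 (t(F) = (2*(-8))*F**2 = -16*F**2)
(34*13 - 10)/t(-39) + sqrt(1128 + 2198)/(-303) = (34*13 - 10)/((-16*(-39)**2)) + sqrt(1128 + 2198)/(-303) = (442 - 10)/((-16*1521)) + sqrt(3326)*(-1/303) = 432/(-24336) - sqrt(3326)/303 = 432*(-1/24336) - sqrt(3326)/303 = -3/169 - sqrt(3326)/303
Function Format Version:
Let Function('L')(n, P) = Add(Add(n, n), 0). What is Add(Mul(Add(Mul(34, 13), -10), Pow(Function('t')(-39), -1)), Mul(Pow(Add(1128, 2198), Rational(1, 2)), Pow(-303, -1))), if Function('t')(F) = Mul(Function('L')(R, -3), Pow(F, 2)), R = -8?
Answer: Add(Rational(-3, 169), Mul(Rational(-1, 303), Pow(3326, Rational(1, 2)))) ≈ -0.20809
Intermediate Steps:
Function('L')(n, P) = Mul(2, n) (Function('L')(n, P) = Add(Mul(2, n), 0) = Mul(2, n))
Function('t')(F) = Mul(-16, Pow(F, 2)) (Function('t')(F) = Mul(Mul(2, -8), Pow(F, 2)) = Mul(-16, Pow(F, 2)))
Add(Mul(Add(Mul(34, 13), -10), Pow(Function('t')(-39), -1)), Mul(Pow(Add(1128, 2198), Rational(1, 2)), Pow(-303, -1))) = Add(Mul(Add(Mul(34, 13), -10), Pow(Mul(-16, Pow(-39, 2)), -1)), Mul(Pow(Add(1128, 2198), Rational(1, 2)), Pow(-303, -1))) = Add(Mul(Add(442, -10), Pow(Mul(-16, 1521), -1)), Mul(Pow(3326, Rational(1, 2)), Rational(-1, 303))) = Add(Mul(432, Pow(-24336, -1)), Mul(Rational(-1, 303), Pow(3326, Rational(1, 2)))) = Add(Mul(432, Rational(-1, 24336)), Mul(Rational(-1, 303), Pow(3326, Rational(1, 2)))) = Add(Rational(-3, 169), Mul(Rational(-1, 303), Pow(3326, Rational(1, 2))))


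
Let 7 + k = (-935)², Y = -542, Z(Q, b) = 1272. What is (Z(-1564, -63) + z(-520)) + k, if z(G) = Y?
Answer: 874948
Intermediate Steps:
z(G) = -542
k = 874218 (k = -7 + (-935)² = -7 + 874225 = 874218)
(Z(-1564, -63) + z(-520)) + k = (1272 - 542) + 874218 = 730 + 874218 = 874948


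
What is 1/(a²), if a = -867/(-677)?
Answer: 458329/751689 ≈ 0.60973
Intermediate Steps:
a = 867/677 (a = -867*(-1/677) = 867/677 ≈ 1.2806)
1/(a²) = 1/((867/677)²) = 1/(751689/458329) = 458329/751689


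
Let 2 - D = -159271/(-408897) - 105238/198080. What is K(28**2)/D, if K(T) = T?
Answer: 31749772561920/86735869163 ≈ 366.05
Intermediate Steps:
D = 86735869163/40497158880 (D = 2 - (-159271/(-408897) - 105238/198080) = 2 - (-159271*(-1/408897) - 105238*1/198080) = 2 - (159271/408897 - 52619/99040) = 2 - 1*(-5741551403/40497158880) = 2 + 5741551403/40497158880 = 86735869163/40497158880 ≈ 2.1418)
K(28**2)/D = 28**2/(86735869163/40497158880) = 784*(40497158880/86735869163) = 31749772561920/86735869163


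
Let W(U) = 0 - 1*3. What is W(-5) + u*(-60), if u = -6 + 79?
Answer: -4383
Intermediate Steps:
W(U) = -3 (W(U) = 0 - 3 = -3)
u = 73
W(-5) + u*(-60) = -3 + 73*(-60) = -3 - 4380 = -4383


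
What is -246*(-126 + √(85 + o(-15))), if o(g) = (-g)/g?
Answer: 30996 - 492*√21 ≈ 28741.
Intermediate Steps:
o(g) = -1
-246*(-126 + √(85 + o(-15))) = -246*(-126 + √(85 - 1)) = -246*(-126 + √84) = -246*(-126 + 2*√21) = 30996 - 492*√21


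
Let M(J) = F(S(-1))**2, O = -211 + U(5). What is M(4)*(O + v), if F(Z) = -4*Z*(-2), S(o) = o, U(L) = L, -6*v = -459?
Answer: -8288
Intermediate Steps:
v = 153/2 (v = -1/6*(-459) = 153/2 ≈ 76.500)
O = -206 (O = -211 + 5 = -206)
F(Z) = 8*Z
M(J) = 64 (M(J) = (8*(-1))**2 = (-8)**2 = 64)
M(4)*(O + v) = 64*(-206 + 153/2) = 64*(-259/2) = -8288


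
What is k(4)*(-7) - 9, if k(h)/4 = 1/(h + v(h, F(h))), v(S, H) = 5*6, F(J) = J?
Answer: -167/17 ≈ -9.8235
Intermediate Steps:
v(S, H) = 30
k(h) = 4/(30 + h) (k(h) = 4/(h + 30) = 4/(30 + h))
k(4)*(-7) - 9 = (4/(30 + 4))*(-7) - 9 = (4/34)*(-7) - 9 = (4*(1/34))*(-7) - 9 = (2/17)*(-7) - 9 = -14/17 - 9 = -167/17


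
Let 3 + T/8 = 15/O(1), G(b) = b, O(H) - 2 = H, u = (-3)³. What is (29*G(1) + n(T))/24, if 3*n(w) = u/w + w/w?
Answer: 1381/1152 ≈ 1.1988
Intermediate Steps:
u = -27
O(H) = 2 + H
T = 16 (T = -24 + 8*(15/(2 + 1)) = -24 + 8*(15/3) = -24 + 8*(15*(⅓)) = -24 + 8*5 = -24 + 40 = 16)
n(w) = ⅓ - 9/w (n(w) = (-27/w + w/w)/3 = (-27/w + 1)/3 = (1 - 27/w)/3 = ⅓ - 9/w)
(29*G(1) + n(T))/24 = (29*1 + (⅓)*(-27 + 16)/16)/24 = (29 + (⅓)*(1/16)*(-11))*(1/24) = (29 - 11/48)*(1/24) = (1381/48)*(1/24) = 1381/1152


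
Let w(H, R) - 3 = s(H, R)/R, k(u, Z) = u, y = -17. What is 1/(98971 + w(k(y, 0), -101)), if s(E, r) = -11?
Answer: 101/9996385 ≈ 1.0104e-5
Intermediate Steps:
w(H, R) = 3 - 11/R
1/(98971 + w(k(y, 0), -101)) = 1/(98971 + (3 - 11/(-101))) = 1/(98971 + (3 - 11*(-1/101))) = 1/(98971 + (3 + 11/101)) = 1/(98971 + 314/101) = 1/(9996385/101) = 101/9996385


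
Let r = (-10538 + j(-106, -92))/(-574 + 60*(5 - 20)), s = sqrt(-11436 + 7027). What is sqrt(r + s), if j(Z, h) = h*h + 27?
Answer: sqrt(3017278 + 2172676*I*sqrt(4409))/1474 ≈ 5.8225 + 5.702*I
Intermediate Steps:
s = I*sqrt(4409) (s = sqrt(-4409) = I*sqrt(4409) ≈ 66.4*I)
j(Z, h) = 27 + h**2 (j(Z, h) = h**2 + 27 = 27 + h**2)
r = 2047/1474 (r = (-10538 + (27 + (-92)**2))/(-574 + 60*(5 - 20)) = (-10538 + (27 + 8464))/(-574 + 60*(-15)) = (-10538 + 8491)/(-574 - 900) = -2047/(-1474) = -2047*(-1/1474) = 2047/1474 ≈ 1.3887)
sqrt(r + s) = sqrt(2047/1474 + I*sqrt(4409))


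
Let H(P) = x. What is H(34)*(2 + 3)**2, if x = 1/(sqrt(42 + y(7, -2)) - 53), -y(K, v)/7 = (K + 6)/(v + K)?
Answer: -6625/13926 - 25*sqrt(595)/13926 ≈ -0.51952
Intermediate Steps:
y(K, v) = -7*(6 + K)/(K + v) (y(K, v) = -7*(K + 6)/(v + K) = -7*(6 + K)/(K + v))
x = 1/(-53 + sqrt(595)/5) (x = 1/(sqrt(42 + 7*(-6 - 1*7)/(7 - 2)) - 53) = 1/(sqrt(42 + 7*(-6 - 7)/5) - 53) = 1/(sqrt(42 + 7*(1/5)*(-13)) - 53) = 1/(sqrt(42 - 91/5) - 53) = 1/(sqrt(119/5) - 53) = 1/(sqrt(595)/5 - 53) = 1/(-53 + sqrt(595)/5) ≈ -0.020781)
H(P) = -265/13926 - sqrt(595)/13926
H(34)*(2 + 3)**2 = (-265/13926 - sqrt(595)/13926)*(2 + 3)**2 = (-265/13926 - sqrt(595)/13926)*5**2 = (-265/13926 - sqrt(595)/13926)*25 = -6625/13926 - 25*sqrt(595)/13926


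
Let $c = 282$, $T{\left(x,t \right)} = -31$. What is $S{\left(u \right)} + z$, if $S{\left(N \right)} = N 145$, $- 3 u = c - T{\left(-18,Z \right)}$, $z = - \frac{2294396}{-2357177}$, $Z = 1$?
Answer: $- \frac{106973594957}{7071531} \approx -15127.0$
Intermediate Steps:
$z = \frac{2294396}{2357177}$ ($z = \left(-2294396\right) \left(- \frac{1}{2357177}\right) = \frac{2294396}{2357177} \approx 0.97337$)
$u = - \frac{313}{3}$ ($u = - \frac{282 - -31}{3} = - \frac{282 + 31}{3} = \left(- \frac{1}{3}\right) 313 = - \frac{313}{3} \approx -104.33$)
$S{\left(N \right)} = 145 N$
$S{\left(u \right)} + z = 145 \left(- \frac{313}{3}\right) + \frac{2294396}{2357177} = - \frac{45385}{3} + \frac{2294396}{2357177} = - \frac{106973594957}{7071531}$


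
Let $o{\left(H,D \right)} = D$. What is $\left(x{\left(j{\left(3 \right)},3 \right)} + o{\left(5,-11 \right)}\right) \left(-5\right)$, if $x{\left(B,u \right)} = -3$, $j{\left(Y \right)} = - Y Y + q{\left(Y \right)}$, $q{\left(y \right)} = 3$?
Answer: $70$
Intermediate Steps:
$j{\left(Y \right)} = 3 - Y^{2}$ ($j{\left(Y \right)} = - Y Y + 3 = - Y^{2} + 3 = 3 - Y^{2}$)
$\left(x{\left(j{\left(3 \right)},3 \right)} + o{\left(5,-11 \right)}\right) \left(-5\right) = \left(-3 - 11\right) \left(-5\right) = \left(-14\right) \left(-5\right) = 70$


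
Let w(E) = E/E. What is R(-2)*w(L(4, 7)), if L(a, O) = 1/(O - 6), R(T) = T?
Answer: -2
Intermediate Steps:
L(a, O) = 1/(-6 + O)
w(E) = 1
R(-2)*w(L(4, 7)) = -2*1 = -2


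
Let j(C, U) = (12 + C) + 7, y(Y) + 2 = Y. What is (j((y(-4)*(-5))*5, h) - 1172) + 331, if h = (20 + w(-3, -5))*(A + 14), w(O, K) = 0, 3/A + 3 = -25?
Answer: -672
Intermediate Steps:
A = -3/28 (A = 3/(-3 - 25) = 3/(-28) = 3*(-1/28) = -3/28 ≈ -0.10714)
y(Y) = -2 + Y
h = 1945/7 (h = (20 + 0)*(-3/28 + 14) = 20*(389/28) = 1945/7 ≈ 277.86)
j(C, U) = 19 + C
(j((y(-4)*(-5))*5, h) - 1172) + 331 = ((19 + ((-2 - 4)*(-5))*5) - 1172) + 331 = ((19 - 6*(-5)*5) - 1172) + 331 = ((19 + 30*5) - 1172) + 331 = ((19 + 150) - 1172) + 331 = (169 - 1172) + 331 = -1003 + 331 = -672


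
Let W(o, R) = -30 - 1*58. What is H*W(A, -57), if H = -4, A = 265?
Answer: 352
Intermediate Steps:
W(o, R) = -88 (W(o, R) = -30 - 58 = -88)
H*W(A, -57) = -4*(-88) = 352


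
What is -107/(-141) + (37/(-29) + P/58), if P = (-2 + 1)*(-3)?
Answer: -3805/8178 ≈ -0.46527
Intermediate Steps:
P = 3 (P = -1*(-3) = 3)
-107/(-141) + (37/(-29) + P/58) = -107/(-141) + (37/(-29) + 3/58) = -1/141*(-107) + (37*(-1/29) + 3*(1/58)) = 107/141 + (-37/29 + 3/58) = 107/141 - 71/58 = -3805/8178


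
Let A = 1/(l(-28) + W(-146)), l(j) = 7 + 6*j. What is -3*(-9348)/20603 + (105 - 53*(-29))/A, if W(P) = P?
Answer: -10385820638/20603 ≈ -5.0409e+5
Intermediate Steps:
A = -1/307 (A = 1/((7 + 6*(-28)) - 146) = 1/((7 - 168) - 146) = 1/(-161 - 146) = 1/(-307) = -1/307 ≈ -0.0032573)
-3*(-9348)/20603 + (105 - 53*(-29))/A = -3*(-9348)/20603 + (105 - 53*(-29))/(-1/307) = 28044*(1/20603) + (105 + 1537)*(-307) = 28044/20603 + 1642*(-307) = 28044/20603 - 504094 = -10385820638/20603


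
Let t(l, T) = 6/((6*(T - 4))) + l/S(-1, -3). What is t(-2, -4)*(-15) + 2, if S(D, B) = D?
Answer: -209/8 ≈ -26.125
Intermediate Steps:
t(l, T) = -l + 6/(-24 + 6*T) (t(l, T) = 6/((6*(T - 4))) + l/(-1) = 6/((6*(-4 + T))) + l*(-1) = 6/(-24 + 6*T) - l = -l + 6/(-24 + 6*T))
t(-2, -4)*(-15) + 2 = ((1 + 4*(-2) - 1*(-4)*(-2))/(-4 - 4))*(-15) + 2 = ((1 - 8 - 8)/(-8))*(-15) + 2 = -⅛*(-15)*(-15) + 2 = (15/8)*(-15) + 2 = -225/8 + 2 = -209/8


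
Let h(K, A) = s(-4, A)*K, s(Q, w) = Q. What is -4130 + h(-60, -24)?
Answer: -3890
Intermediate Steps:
h(K, A) = -4*K
-4130 + h(-60, -24) = -4130 - 4*(-60) = -4130 + 240 = -3890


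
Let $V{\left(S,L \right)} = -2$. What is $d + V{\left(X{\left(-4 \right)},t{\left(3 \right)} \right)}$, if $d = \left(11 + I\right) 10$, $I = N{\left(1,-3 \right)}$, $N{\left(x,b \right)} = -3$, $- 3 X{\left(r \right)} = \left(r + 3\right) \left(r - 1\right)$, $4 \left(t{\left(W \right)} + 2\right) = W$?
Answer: $78$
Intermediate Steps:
$t{\left(W \right)} = -2 + \frac{W}{4}$
$X{\left(r \right)} = - \frac{\left(-1 + r\right) \left(3 + r\right)}{3}$ ($X{\left(r \right)} = - \frac{\left(r + 3\right) \left(r - 1\right)}{3} = - \frac{\left(3 + r\right) \left(-1 + r\right)}{3} = - \frac{\left(-1 + r\right) \left(3 + r\right)}{3}$)
$I = -3$
$d = 80$ ($d = \left(11 - 3\right) 10 = 8 \cdot 10 = 80$)
$d + V{\left(X{\left(-4 \right)},t{\left(3 \right)} \right)} = 80 - 2 = 78$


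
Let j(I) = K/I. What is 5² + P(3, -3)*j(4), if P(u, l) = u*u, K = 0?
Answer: 25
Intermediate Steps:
j(I) = 0 (j(I) = 0/I = 0)
P(u, l) = u²
5² + P(3, -3)*j(4) = 5² + 3²*0 = 25 + 9*0 = 25 + 0 = 25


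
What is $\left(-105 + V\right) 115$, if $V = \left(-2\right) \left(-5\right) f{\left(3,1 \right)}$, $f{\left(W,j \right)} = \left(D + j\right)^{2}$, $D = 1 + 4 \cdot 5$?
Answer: $544525$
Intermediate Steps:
$D = 21$ ($D = 1 + 20 = 21$)
$f{\left(W,j \right)} = \left(21 + j\right)^{2}$
$V = 4840$ ($V = \left(-2\right) \left(-5\right) \left(21 + 1\right)^{2} = 10 \cdot 22^{2} = 10 \cdot 484 = 4840$)
$\left(-105 + V\right) 115 = \left(-105 + 4840\right) 115 = 4735 \cdot 115 = 544525$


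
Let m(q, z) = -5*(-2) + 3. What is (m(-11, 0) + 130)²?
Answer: 20449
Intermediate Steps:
m(q, z) = 13 (m(q, z) = 10 + 3 = 13)
(m(-11, 0) + 130)² = (13 + 130)² = 143² = 20449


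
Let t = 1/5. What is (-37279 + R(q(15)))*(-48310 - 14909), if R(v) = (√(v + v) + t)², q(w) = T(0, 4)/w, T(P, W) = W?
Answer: 58917621386/25 - 84292*√30/25 ≈ 2.3567e+9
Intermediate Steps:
q(w) = 4/w
t = ⅕ ≈ 0.20000
R(v) = (⅕ + √2*√v)² (R(v) = (√(v + v) + ⅕)² = (√(2*v) + ⅕)² = (√2*√v + ⅕)² = (⅕ + √2*√v)²)
(-37279 + R(q(15)))*(-48310 - 14909) = (-37279 + (1 + 5*√2*√(4/15))²/25)*(-48310 - 14909) = (-37279 + (1 + 5*√2*√(4*(1/15)))²/25)*(-63219) = (-37279 + (1 + 5*√2*√(4/15))²/25)*(-63219) = (-37279 + (1 + 5*√2*(2*√15/15))²/25)*(-63219) = (-37279 + (1 + 2*√30/3)²/25)*(-63219) = 2356741101 - 63219*(1 + 2*√30/3)²/25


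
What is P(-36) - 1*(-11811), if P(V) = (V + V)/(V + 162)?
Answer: 82673/7 ≈ 11810.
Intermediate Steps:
P(V) = 2*V/(162 + V) (P(V) = (2*V)/(162 + V) = 2*V/(162 + V))
P(-36) - 1*(-11811) = 2*(-36)/(162 - 36) - 1*(-11811) = 2*(-36)/126 + 11811 = 2*(-36)*(1/126) + 11811 = -4/7 + 11811 = 82673/7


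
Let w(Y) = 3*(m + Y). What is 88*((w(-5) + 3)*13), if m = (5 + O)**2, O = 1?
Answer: 109824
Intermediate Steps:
m = 36 (m = (5 + 1)**2 = 6**2 = 36)
w(Y) = 108 + 3*Y (w(Y) = 3*(36 + Y) = 108 + 3*Y)
88*((w(-5) + 3)*13) = 88*(((108 + 3*(-5)) + 3)*13) = 88*(((108 - 15) + 3)*13) = 88*((93 + 3)*13) = 88*(96*13) = 88*1248 = 109824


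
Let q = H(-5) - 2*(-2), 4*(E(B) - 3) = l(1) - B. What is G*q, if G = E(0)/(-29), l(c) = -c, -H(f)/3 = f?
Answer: -209/116 ≈ -1.8017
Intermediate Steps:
H(f) = -3*f
E(B) = 11/4 - B/4 (E(B) = 3 + (-1*1 - B)/4 = 3 + (-1 - B)/4 = 3 + (-¼ - B/4) = 11/4 - B/4)
q = 19 (q = -3*(-5) - 2*(-2) = 15 + 4 = 19)
G = -11/116 (G = (11/4 - ¼*0)/(-29) = (11/4 + 0)*(-1/29) = (11/4)*(-1/29) = -11/116 ≈ -0.094828)
G*q = -11/116*19 = -209/116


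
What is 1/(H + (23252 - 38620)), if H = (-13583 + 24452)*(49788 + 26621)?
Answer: 1/830474053 ≈ 1.2041e-9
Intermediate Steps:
H = 830489421 (H = 10869*76409 = 830489421)
1/(H + (23252 - 38620)) = 1/(830489421 + (23252 - 38620)) = 1/(830489421 - 15368) = 1/830474053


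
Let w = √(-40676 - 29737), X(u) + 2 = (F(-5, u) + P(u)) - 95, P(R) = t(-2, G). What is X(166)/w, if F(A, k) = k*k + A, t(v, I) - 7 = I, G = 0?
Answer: -3923*I*√1437/1437 ≈ -103.49*I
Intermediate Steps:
t(v, I) = 7 + I
F(A, k) = A + k² (F(A, k) = k² + A = A + k²)
P(R) = 7 (P(R) = 7 + 0 = 7)
X(u) = -95 + u² (X(u) = -2 + (((-5 + u²) + 7) - 95) = -2 + ((2 + u²) - 95) = -2 + (-93 + u²) = -95 + u²)
w = 7*I*√1437 (w = √(-70413) = 7*I*√1437 ≈ 265.35*I)
X(166)/w = (-95 + 166²)/((7*I*√1437)) = (-95 + 27556)*(-I*√1437/10059) = 27461*(-I*√1437/10059) = -3923*I*√1437/1437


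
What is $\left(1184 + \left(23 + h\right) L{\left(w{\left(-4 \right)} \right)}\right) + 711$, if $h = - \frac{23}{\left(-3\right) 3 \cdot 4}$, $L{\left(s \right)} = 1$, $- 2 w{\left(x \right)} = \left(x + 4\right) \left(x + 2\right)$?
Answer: $\frac{69071}{36} \approx 1918.6$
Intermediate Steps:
$w{\left(x \right)} = - \frac{\left(2 + x\right) \left(4 + x\right)}{2}$ ($w{\left(x \right)} = - \frac{\left(x + 4\right) \left(x + 2\right)}{2} = - \frac{\left(4 + x\right) \left(2 + x\right)}{2} = - \frac{\left(2 + x\right) \left(4 + x\right)}{2}$)
$h = \frac{23}{36}$ ($h = - \frac{23}{\left(-9\right) 4} = - \frac{23}{-36} = \left(-23\right) \left(- \frac{1}{36}\right) = \frac{23}{36} \approx 0.63889$)
$\left(1184 + \left(23 + h\right) L{\left(w{\left(-4 \right)} \right)}\right) + 711 = \left(1184 + \left(23 + \frac{23}{36}\right) 1\right) + 711 = \left(1184 + \frac{851}{36} \cdot 1\right) + 711 = \left(1184 + \frac{851}{36}\right) + 711 = \frac{43475}{36} + 711 = \frac{69071}{36}$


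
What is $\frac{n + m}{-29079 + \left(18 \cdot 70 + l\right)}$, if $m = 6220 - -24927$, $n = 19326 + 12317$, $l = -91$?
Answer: $- \frac{6279}{2791} \approx -2.2497$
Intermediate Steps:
$n = 31643$
$m = 31147$ ($m = 6220 + 24927 = 31147$)
$\frac{n + m}{-29079 + \left(18 \cdot 70 + l\right)} = \frac{31643 + 31147}{-29079 + \left(18 \cdot 70 - 91\right)} = \frac{62790}{-29079 + \left(1260 - 91\right)} = \frac{62790}{-29079 + 1169} = \frac{62790}{-27910} = 62790 \left(- \frac{1}{27910}\right) = - \frac{6279}{2791}$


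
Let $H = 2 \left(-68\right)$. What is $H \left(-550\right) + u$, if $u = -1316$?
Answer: $73484$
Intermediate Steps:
$H = -136$
$H \left(-550\right) + u = \left(-136\right) \left(-550\right) - 1316 = 74800 - 1316 = 73484$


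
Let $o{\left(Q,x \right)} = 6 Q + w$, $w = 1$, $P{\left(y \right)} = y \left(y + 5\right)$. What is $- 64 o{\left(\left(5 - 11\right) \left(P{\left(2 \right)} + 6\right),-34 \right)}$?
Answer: $46016$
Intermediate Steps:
$P{\left(y \right)} = y \left(5 + y\right)$
$o{\left(Q,x \right)} = 1 + 6 Q$ ($o{\left(Q,x \right)} = 6 Q + 1 = 1 + 6 Q$)
$- 64 o{\left(\left(5 - 11\right) \left(P{\left(2 \right)} + 6\right),-34 \right)} = - 64 \left(1 + 6 \left(5 - 11\right) \left(2 \left(5 + 2\right) + 6\right)\right) = - 64 \left(1 + 6 \left(- 6 \left(2 \cdot 7 + 6\right)\right)\right) = - 64 \left(1 + 6 \left(- 6 \left(14 + 6\right)\right)\right) = - 64 \left(1 + 6 \left(\left(-6\right) 20\right)\right) = - 64 \left(1 + 6 \left(-120\right)\right) = - 64 \left(1 - 720\right) = \left(-64\right) \left(-719\right) = 46016$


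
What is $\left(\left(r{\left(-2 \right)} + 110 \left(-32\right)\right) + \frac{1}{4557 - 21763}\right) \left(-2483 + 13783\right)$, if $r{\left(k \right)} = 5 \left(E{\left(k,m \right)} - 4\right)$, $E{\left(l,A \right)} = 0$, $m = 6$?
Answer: $- \frac{344137211650}{8603} \approx -4.0002 \cdot 10^{7}$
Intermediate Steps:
$r{\left(k \right)} = -20$ ($r{\left(k \right)} = 5 \left(0 - 4\right) = 5 \left(-4\right) = -20$)
$\left(\left(r{\left(-2 \right)} + 110 \left(-32\right)\right) + \frac{1}{4557 - 21763}\right) \left(-2483 + 13783\right) = \left(\left(-20 + 110 \left(-32\right)\right) + \frac{1}{4557 - 21763}\right) \left(-2483 + 13783\right) = \left(\left(-20 - 3520\right) + \frac{1}{-17206}\right) 11300 = \left(-3540 - \frac{1}{17206}\right) 11300 = \left(- \frac{60909241}{17206}\right) 11300 = - \frac{344137211650}{8603}$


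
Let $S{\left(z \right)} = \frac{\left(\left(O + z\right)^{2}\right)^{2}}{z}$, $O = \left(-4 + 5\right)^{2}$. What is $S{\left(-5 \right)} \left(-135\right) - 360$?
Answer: $6552$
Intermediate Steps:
$O = 1$ ($O = 1^{2} = 1$)
$S{\left(z \right)} = \frac{\left(1 + z\right)^{4}}{z}$ ($S{\left(z \right)} = \frac{\left(\left(1 + z\right)^{2}\right)^{2}}{z} = \frac{\left(1 + z\right)^{4}}{z}$)
$S{\left(-5 \right)} \left(-135\right) - 360 = \frac{\left(1 - 5\right)^{4}}{-5} \left(-135\right) - 360 = - \frac{\left(-4\right)^{4}}{5} \left(-135\right) - 360 = \left(- \frac{1}{5}\right) 256 \left(-135\right) - 360 = \left(- \frac{256}{5}\right) \left(-135\right) - 360 = 6912 - 360 = 6552$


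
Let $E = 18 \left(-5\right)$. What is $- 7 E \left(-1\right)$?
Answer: $-630$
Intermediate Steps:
$E = -90$
$- 7 E \left(-1\right) = \left(-7\right) \left(-90\right) \left(-1\right) = 630 \left(-1\right) = -630$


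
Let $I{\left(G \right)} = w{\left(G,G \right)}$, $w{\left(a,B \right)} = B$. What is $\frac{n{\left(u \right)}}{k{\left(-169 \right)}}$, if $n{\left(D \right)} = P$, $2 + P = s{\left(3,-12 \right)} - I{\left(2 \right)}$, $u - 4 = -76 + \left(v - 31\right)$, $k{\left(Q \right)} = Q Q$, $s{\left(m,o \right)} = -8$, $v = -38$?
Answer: $- \frac{12}{28561} \approx -0.00042015$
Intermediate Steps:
$k{\left(Q \right)} = Q^{2}$
$u = -141$ ($u = 4 - 145 = -141$)
$I{\left(G \right)} = G$
$P = -12$ ($P = -2 - 10 = -12$)
$n{\left(D \right)} = -12$
$\frac{n{\left(u \right)}}{k{\left(-169 \right)}} = - \frac{12}{\left(-169\right)^{2}} = - \frac{12}{28561}$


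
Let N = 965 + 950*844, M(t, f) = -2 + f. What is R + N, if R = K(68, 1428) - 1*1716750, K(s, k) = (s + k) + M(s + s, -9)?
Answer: -912500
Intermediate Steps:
K(s, k) = -11 + k + s (K(s, k) = (s + k) + (-2 - 9) = (k + s) - 11 = -11 + k + s)
N = 802765 (N = 965 + 801800 = 802765)
R = -1715265 (R = (-11 + 1428 + 68) - 1*1716750 = 1485 - 1716750 = -1715265)
R + N = -1715265 + 802765 = -912500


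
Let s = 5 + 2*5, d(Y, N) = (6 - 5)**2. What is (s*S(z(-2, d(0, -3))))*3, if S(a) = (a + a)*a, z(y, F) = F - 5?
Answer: 1440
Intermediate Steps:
d(Y, N) = 1 (d(Y, N) = 1**2 = 1)
z(y, F) = -5 + F
S(a) = 2*a**2 (S(a) = (2*a)*a = 2*a**2)
s = 15 (s = 5 + 10 = 15)
(s*S(z(-2, d(0, -3))))*3 = (15*(2*(-5 + 1)**2))*3 = (15*(2*(-4)**2))*3 = (15*(2*16))*3 = (15*32)*3 = 480*3 = 1440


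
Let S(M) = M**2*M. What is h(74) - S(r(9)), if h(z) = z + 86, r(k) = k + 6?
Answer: -3215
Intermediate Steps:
r(k) = 6 + k
h(z) = 86 + z
S(M) = M**3
h(74) - S(r(9)) = (86 + 74) - (6 + 9)**3 = 160 - 1*15**3 = 160 - 1*3375 = 160 - 3375 = -3215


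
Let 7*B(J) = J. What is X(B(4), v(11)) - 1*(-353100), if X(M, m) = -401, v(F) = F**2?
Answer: 352699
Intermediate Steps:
B(J) = J/7
X(B(4), v(11)) - 1*(-353100) = -401 - 1*(-353100) = -401 + 353100 = 352699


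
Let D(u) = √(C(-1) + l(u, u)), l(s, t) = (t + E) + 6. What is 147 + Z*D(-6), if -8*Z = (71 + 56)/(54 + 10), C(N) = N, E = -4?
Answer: 147 - 127*I*√5/512 ≈ 147.0 - 0.55465*I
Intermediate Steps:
l(s, t) = 2 + t (l(s, t) = (t - 4) + 6 = (-4 + t) + 6 = 2 + t)
D(u) = √(1 + u) (D(u) = √(-1 + (2 + u)) = √(1 + u))
Z = -127/512 (Z = -(71 + 56)/(8*(54 + 10)) = -127/(8*64) = -⅛*127/64 = -127/512 ≈ -0.24805)
147 + Z*D(-6) = 147 - 127*√(1 - 6)/512 = 147 - 127*I*√5/512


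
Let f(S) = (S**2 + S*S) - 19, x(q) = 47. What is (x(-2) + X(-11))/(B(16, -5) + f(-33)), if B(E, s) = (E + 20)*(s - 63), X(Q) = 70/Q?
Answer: -447/3179 ≈ -0.14061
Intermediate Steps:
B(E, s) = (-63 + s)*(20 + E) (B(E, s) = (20 + E)*(-63 + s) = (-63 + s)*(20 + E))
f(S) = -19 + 2*S**2 (f(S) = (S**2 + S**2) - 19 = 2*S**2 - 19 = -19 + 2*S**2)
(x(-2) + X(-11))/(B(16, -5) + f(-33)) = (47 + 70/(-11))/((-1260 - 63*16 + 20*(-5) + 16*(-5)) + (-19 + 2*(-33)**2)) = (47 + 70*(-1/11))/((-1260 - 1008 - 100 - 80) + (-19 + 2*1089)) = (47 - 70/11)/(-2448 + (-19 + 2178)) = 447/(11*(-2448 + 2159)) = (447/11)/(-289) = (447/11)*(-1/289) = -447/3179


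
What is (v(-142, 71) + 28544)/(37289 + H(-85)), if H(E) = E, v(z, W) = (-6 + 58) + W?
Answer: 28667/37204 ≈ 0.77054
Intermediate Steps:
v(z, W) = 52 + W
(v(-142, 71) + 28544)/(37289 + H(-85)) = ((52 + 71) + 28544)/(37289 - 85) = (123 + 28544)/37204 = 28667*(1/37204) = 28667/37204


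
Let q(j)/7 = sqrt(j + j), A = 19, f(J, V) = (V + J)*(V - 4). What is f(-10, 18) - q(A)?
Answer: 112 - 7*sqrt(38) ≈ 68.849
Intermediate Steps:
f(J, V) = (-4 + V)*(J + V) (f(J, V) = (J + V)*(-4 + V) = (-4 + V)*(J + V))
q(j) = 7*sqrt(2)*sqrt(j) (q(j) = 7*sqrt(j + j) = 7*sqrt(2*j) = 7*(sqrt(2)*sqrt(j)) = 7*sqrt(2)*sqrt(j))
f(-10, 18) - q(A) = (18**2 - 4*(-10) - 4*18 - 10*18) - 7*sqrt(2)*sqrt(19) = (324 + 40 - 72 - 180) - 7*sqrt(38) = 112 - 7*sqrt(38)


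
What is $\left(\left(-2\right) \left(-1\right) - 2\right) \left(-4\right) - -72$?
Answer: $72$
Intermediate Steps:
$\left(\left(-2\right) \left(-1\right) - 2\right) \left(-4\right) - -72 = \left(2 - 2\right) \left(-4\right) + 72 = 0 \left(-4\right) + 72 = 0 + 72 = 72$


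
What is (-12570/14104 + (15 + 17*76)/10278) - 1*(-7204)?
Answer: 261046912379/36240228 ≈ 7203.2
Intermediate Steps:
(-12570/14104 + (15 + 17*76)/10278) - 1*(-7204) = (-12570*1/14104 + (15 + 1292)*(1/10278)) + 7204 = (-6285/7052 + 1307*(1/10278)) + 7204 = (-6285/7052 + 1307/10278) + 7204 = -27690133/36240228 + 7204 = 261046912379/36240228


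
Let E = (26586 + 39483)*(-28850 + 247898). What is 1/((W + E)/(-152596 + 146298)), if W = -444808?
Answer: -3149/7235918752 ≈ -4.3519e-7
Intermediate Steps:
E = 14472282312 (E = 66069*219048 = 14472282312)
1/((W + E)/(-152596 + 146298)) = 1/((-444808 + 14472282312)/(-152596 + 146298)) = 1/(14471837504/(-6298)) = 1/(14471837504*(-1/6298)) = 1/(-7235918752/3149) = -3149/7235918752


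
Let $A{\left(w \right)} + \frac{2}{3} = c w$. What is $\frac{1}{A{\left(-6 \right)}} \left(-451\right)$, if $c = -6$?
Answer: $- \frac{1353}{106} \approx -12.764$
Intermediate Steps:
$A{\left(w \right)} = - \frac{2}{3} - 6 w$
$\frac{1}{A{\left(-6 \right)}} \left(-451\right) = \frac{1}{- \frac{2}{3} - -36} \left(-451\right) = \frac{1}{- \frac{2}{3} + 36} \left(-451\right) = \frac{1}{\frac{106}{3}} \left(-451\right) = \frac{3}{106} \left(-451\right) = - \frac{1353}{106}$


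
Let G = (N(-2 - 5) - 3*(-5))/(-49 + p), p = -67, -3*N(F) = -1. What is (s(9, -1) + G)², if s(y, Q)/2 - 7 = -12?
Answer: 3108169/30276 ≈ 102.66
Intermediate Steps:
N(F) = ⅓ (N(F) = -⅓*(-1) = ⅓)
s(y, Q) = -10 (s(y, Q) = 14 + 2*(-12) = 14 - 24 = -10)
G = -23/174 (G = (⅓ - 3*(-5))/(-49 - 67) = (⅓ + 15)/(-116) = (46/3)*(-1/116) = -23/174 ≈ -0.13218)
(s(9, -1) + G)² = (-10 - 23/174)² = (-1763/174)² = 3108169/30276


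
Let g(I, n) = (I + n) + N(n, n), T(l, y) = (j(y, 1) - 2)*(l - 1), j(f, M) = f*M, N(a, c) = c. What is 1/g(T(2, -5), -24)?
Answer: -1/55 ≈ -0.018182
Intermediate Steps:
j(f, M) = M*f
T(l, y) = (-1 + l)*(-2 + y) (T(l, y) = (1*y - 2)*(l - 1) = (y - 2)*(-1 + l) = (-2 + y)*(-1 + l) = (-1 + l)*(-2 + y))
g(I, n) = I + 2*n (g(I, n) = (I + n) + n = I + 2*n)
1/g(T(2, -5), -24) = 1/((2 - 1*(-5) - 2*2 + 2*(-5)) + 2*(-24)) = 1/((2 + 5 - 4 - 10) - 48) = 1/(-7 - 48) = 1/(-55) = -1/55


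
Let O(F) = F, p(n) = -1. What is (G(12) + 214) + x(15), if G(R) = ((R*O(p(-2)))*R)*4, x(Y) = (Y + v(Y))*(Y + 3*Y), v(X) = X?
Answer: 1438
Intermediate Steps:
x(Y) = 8*Y² (x(Y) = (Y + Y)*(Y + 3*Y) = (2*Y)*(4*Y) = 8*Y²)
G(R) = -4*R² (G(R) = ((R*(-1))*R)*4 = ((-R)*R)*4 = -R²*4 = -4*R²)
(G(12) + 214) + x(15) = (-4*12² + 214) + 8*15² = (-4*144 + 214) + 8*225 = (-576 + 214) + 1800 = -362 + 1800 = 1438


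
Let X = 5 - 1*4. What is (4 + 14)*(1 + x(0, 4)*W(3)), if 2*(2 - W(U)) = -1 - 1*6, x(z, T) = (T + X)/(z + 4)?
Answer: 567/4 ≈ 141.75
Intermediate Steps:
X = 1 (X = 5 - 4 = 1)
x(z, T) = (1 + T)/(4 + z) (x(z, T) = (T + 1)/(z + 4) = (1 + T)/(4 + z))
W(U) = 11/2 (W(U) = 2 - (-1 - 1*6)/2 = 2 - (-1 - 6)/2 = 2 - ½*(-7) = 2 + 7/2 = 11/2)
(4 + 14)*(1 + x(0, 4)*W(3)) = (4 + 14)*(1 + ((1 + 4)/(4 + 0))*(11/2)) = 18*(1 + (5/4)*(11/2)) = 18*(1 + 55/8) = 18*(63/8) = 567/4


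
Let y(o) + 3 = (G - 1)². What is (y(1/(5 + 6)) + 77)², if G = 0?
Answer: 5625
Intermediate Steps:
y(o) = -2 (y(o) = -3 + (0 - 1)² = -3 + (-1)² = -3 + 1 = -2)
(y(1/(5 + 6)) + 77)² = (-2 + 77)² = 75² = 5625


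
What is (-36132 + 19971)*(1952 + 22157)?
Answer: -389625549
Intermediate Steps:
(-36132 + 19971)*(1952 + 22157) = -16161*24109 = -389625549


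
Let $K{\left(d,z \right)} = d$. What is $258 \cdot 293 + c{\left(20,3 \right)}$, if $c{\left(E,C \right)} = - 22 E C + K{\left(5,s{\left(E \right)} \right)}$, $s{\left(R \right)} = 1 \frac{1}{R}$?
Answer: $74279$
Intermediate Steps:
$s{\left(R \right)} = \frac{1}{R}$
$c{\left(E,C \right)} = 5 - 22 C E$ ($c{\left(E,C \right)} = - 22 E C + 5 = - 22 C E + 5 = 5 - 22 C E$)
$258 \cdot 293 + c{\left(20,3 \right)} = 258 \cdot 293 + \left(5 - 66 \cdot 20\right) = 75594 + \left(5 - 1320\right) = 75594 - 1315 = 74279$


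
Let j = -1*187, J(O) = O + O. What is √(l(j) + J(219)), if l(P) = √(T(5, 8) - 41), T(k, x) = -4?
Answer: √(438 + 3*I*√5) ≈ 20.929 + 0.1603*I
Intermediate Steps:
J(O) = 2*O
j = -187
l(P) = 3*I*√5 (l(P) = √(-4 - 41) = √(-45) = 3*I*√5)
√(l(j) + J(219)) = √(3*I*√5 + 2*219) = √(3*I*√5 + 438) = √(438 + 3*I*√5)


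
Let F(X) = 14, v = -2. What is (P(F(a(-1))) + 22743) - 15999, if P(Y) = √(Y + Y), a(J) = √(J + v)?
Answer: 6744 + 2*√7 ≈ 6749.3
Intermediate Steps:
a(J) = √(-2 + J) (a(J) = √(J - 2) = √(-2 + J))
P(Y) = √2*√Y (P(Y) = √(2*Y) = √2*√Y)
(P(F(a(-1))) + 22743) - 15999 = (√2*√14 + 22743) - 15999 = (2*√7 + 22743) - 15999 = (22743 + 2*√7) - 15999 = 6744 + 2*√7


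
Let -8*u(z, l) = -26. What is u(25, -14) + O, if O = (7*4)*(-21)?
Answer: -2339/4 ≈ -584.75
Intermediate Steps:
u(z, l) = 13/4 (u(z, l) = -⅛*(-26) = 13/4)
O = -588 (O = 28*(-21) = -588)
u(25, -14) + O = 13/4 - 588 = -2339/4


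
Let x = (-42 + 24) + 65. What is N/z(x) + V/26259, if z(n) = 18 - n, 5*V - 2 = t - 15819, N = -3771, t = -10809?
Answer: 494341291/3807555 ≈ 129.83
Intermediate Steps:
V = -26626/5 (V = 2/5 + (-10809 - 15819)/5 = 2/5 + (1/5)*(-26628) = 2/5 - 26628/5 = -26626/5 ≈ -5325.2)
x = 47 (x = -18 + 65 = 47)
N/z(x) + V/26259 = -3771/(18 - 1*47) - 26626/5/26259 = -3771/(18 - 47) - 26626/5*1/26259 = -3771/(-29) - 26626/131295 = -3771*(-1/29) - 26626/131295 = 3771/29 - 26626/131295 = 494341291/3807555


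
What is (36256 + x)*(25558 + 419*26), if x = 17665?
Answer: 1965528292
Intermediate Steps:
(36256 + x)*(25558 + 419*26) = (36256 + 17665)*(25558 + 419*26) = 53921*(25558 + 10894) = 53921*36452 = 1965528292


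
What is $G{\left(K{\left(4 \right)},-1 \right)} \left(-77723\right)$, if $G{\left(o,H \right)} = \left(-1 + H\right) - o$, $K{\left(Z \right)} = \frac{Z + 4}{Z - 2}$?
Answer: $466338$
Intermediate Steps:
$K{\left(Z \right)} = \frac{4 + Z}{-2 + Z}$
$G{\left(o,H \right)} = -1 + H - o$
$G{\left(K{\left(4 \right)},-1 \right)} \left(-77723\right) = \left(-1 - 1 - \frac{4 + 4}{-2 + 4}\right) \left(-77723\right) = \left(-1 - 1 - \frac{1}{2} \cdot 8\right) \left(-77723\right) = \left(-1 - 1 - 4\right) \left(-77723\right) = \left(-6\right) \left(-77723\right) = 466338$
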